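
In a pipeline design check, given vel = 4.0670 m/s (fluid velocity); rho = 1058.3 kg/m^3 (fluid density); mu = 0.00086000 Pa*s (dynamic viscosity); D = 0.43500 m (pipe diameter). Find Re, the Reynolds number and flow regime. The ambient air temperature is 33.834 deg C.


Step 1: Re = rho*vel*D/mu = 1058.3*4.067*0.435/0.00086 = 2.1771e+06
Step 2: Re = 2.1771e+06 > 4000, so flow is turbulent.
Re = 2.1771e+06 (turbulent)


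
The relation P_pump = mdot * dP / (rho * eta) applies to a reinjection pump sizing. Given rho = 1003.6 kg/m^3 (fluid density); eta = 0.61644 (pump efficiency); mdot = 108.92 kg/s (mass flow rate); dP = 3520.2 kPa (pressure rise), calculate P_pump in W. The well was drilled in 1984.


P_pump = mdot * dP / (rho * eta)
P_pump = 108.92 * 3520.2 / (1003.6 * 0.61644)
P_pump = 619.7599 kW
Convert: 619.7599 kW * 1000.0 = 6.1976e+05 W
P_pump = 6.1976e+05 W


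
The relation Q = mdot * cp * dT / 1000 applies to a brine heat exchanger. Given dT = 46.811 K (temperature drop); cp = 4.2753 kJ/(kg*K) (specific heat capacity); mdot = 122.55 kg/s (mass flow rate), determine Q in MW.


Q = mdot * cp * dT / 1000
Q = 122.55 * 4.2753 * 46.811 / 1000
Q = 24.526 MW


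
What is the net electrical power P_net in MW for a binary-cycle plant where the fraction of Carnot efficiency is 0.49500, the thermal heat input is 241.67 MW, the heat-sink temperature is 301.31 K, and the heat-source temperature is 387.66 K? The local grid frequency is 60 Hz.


Step 1: eta = (1 - Tc/Th)*f = (1 - 301.31/387.66)*0.495 = 0.1102596
Step 2: P_net = eta * Q_in = 0.1102596 * 241.67 = 26.646 MW
P_net = 26.646 MW


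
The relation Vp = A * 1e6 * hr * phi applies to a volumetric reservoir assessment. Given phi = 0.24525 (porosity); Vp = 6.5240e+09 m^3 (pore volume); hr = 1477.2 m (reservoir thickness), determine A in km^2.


A = Vp / (1e6 * hr * phi)
A = 6.5240e+09 / (1e6 * 1477.2 * 0.24525)
A = 18.008 km^2


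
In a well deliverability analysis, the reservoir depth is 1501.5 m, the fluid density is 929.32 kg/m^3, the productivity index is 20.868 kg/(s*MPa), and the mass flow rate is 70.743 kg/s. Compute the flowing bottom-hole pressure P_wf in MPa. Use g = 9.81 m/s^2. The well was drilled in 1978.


Step 1: P_i = rho*g*h/1e6 = 929.32*9.81*1501.5/1e6 = 13.68862 MPa
Step 2: P_wf = P_i - mdot/PI = 13.68862 - 70.743/20.868 = 10.299 MPa
P_wf = 10.299 MPa


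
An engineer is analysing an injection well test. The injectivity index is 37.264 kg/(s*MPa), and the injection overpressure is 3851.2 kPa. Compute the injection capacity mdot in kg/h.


mdot = II * dP / 1000
mdot = 37.264 * 3851.2 / 1000
mdot = 143.5111 kg/s
Convert: 143.5111 kg/s * 3600.0 = 5.1664e+05 kg/h
mdot = 5.1664e+05 kg/h


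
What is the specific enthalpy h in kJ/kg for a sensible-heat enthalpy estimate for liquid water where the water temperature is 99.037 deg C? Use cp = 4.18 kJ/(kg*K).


h = cp * T
h = 4.18 * 99.037
h = 413.97 kJ/kg


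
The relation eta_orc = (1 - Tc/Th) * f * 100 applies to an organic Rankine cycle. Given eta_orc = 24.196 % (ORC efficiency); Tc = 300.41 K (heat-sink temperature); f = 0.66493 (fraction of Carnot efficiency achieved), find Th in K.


Th = Tc / (1 - (eta_orc/100)/f)
Th = 300.41 / (1 - (24.196/100)/0.66493)
Th = 472.26 K


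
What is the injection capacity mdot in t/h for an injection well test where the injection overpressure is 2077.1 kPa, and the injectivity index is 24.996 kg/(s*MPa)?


mdot = II * dP / 1000
mdot = 24.996 * 2077.1 / 1000
mdot = 51.91919 kg/s
Convert: 51.91919 kg/s * 3.6 = 186.91 t/h
mdot = 186.91 t/h


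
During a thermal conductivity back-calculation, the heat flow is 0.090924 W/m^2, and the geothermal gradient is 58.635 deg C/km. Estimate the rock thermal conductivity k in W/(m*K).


k = q / (grad / 1000)
k = 0.090924 / (58.635 / 1000)
k = 1.5507 W/(m*K)


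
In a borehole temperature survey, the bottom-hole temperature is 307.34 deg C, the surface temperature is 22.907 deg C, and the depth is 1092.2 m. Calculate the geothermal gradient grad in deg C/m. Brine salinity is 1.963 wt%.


grad = (T_d - T_surf) / d * 1000
grad = (307.34 - 22.907) / 1092.2 * 1000
grad = 260.4221 deg C/km
Convert: 260.4221 deg C/km * 0.001 = 0.26042 deg C/m
grad = 0.26042 deg C/m


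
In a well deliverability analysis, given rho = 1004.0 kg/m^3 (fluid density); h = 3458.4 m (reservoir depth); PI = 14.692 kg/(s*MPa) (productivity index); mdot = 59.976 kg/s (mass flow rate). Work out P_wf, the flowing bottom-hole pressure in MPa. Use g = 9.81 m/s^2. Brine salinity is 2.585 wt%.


Step 1: P_i = rho*g*h/1e6 = 1004.0*9.81*3458.4/1e6 = 34.06261 MPa
Step 2: P_wf = P_i - mdot/PI = 34.06261 - 59.976/14.692 = 29.980 MPa
P_wf = 29.980 MPa


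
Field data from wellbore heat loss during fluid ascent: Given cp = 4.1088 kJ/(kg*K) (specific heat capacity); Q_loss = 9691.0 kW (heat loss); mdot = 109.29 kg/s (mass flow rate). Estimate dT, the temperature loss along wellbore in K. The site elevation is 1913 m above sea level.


dT = Q_loss / (mdot * cp)
dT = 9691.0 / (109.29 * 4.1088)
dT = 21.581 K


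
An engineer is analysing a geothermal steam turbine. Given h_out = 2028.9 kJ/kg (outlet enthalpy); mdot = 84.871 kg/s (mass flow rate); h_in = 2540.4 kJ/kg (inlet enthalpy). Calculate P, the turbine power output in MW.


P = mdot * (h_in - h_out) / 1000
P = 84.871 * (2540.4 - 2028.9) / 1000
P = 43.412 MW


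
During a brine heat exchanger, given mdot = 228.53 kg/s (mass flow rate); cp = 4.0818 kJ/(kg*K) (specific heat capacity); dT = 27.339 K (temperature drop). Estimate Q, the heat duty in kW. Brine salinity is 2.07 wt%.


Q = mdot * cp * dT / 1000
Q = 228.53 * 4.0818 * 27.339 / 1000
Q = 25.50220 MW
Convert: 25.50220 MW * 1000.0 = 25502 kW
Q = 25502 kW


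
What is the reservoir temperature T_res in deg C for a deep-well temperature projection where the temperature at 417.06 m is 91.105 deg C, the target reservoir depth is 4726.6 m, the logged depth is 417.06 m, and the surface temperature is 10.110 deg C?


Step 1: grad = (T_d1 - T_surf)/d1 * 1000 = (91.105 - 10.11)/417.06 * 1000 = 194.2047 deg C/km
Step 2: T_res = T_surf + grad*d2/1000 = 10.11 + 194.2047*4726.6/1000 = 928.04 deg C
T_res = 928.04 deg C


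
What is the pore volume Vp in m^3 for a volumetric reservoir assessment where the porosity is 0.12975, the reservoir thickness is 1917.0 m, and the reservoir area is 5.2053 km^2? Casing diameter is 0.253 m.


Vp = A * 1e6 * hr * phi
Vp = 5.2053 * 1e6 * 1917.0 * 0.12975
Vp = 1.2947e+09 m^3


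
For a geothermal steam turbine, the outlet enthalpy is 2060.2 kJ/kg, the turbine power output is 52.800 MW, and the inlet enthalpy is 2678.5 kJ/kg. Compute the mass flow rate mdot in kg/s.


mdot = P * 1000 / (h_in - h_out)
mdot = 52.800 * 1000 / (2678.5 - 2060.2)
mdot = 85.395 kg/s


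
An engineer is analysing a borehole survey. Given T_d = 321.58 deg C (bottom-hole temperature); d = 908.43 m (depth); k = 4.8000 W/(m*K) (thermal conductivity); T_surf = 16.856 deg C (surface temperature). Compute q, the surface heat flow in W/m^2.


Step 1: grad = (T_d - T_surf)/d * 1000 = (321.58 - 16.856)/908.43 * 1000 = 335.4403 deg C/km
Step 2: q = k * grad / 1000 = 4.8 * 335.4403 / 1000 = 1.6101 W/m^2
q = 1.6101 W/m^2


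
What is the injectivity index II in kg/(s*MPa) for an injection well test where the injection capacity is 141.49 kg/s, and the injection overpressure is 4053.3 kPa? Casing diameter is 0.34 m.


II = mdot * 1000 / dP
II = 141.49 * 1000 / 4053.3
II = 34.907 kg/(s*MPa)


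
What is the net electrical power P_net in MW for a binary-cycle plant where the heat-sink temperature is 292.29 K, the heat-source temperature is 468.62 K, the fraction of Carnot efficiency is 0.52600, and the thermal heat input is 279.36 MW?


Step 1: eta = (1 - Tc/Th)*f = (1 - 292.29/468.62)*0.526 = 0.1979207
Step 2: P_net = eta * Q_in = 0.1979207 * 279.36 = 55.291 MW
P_net = 55.291 MW


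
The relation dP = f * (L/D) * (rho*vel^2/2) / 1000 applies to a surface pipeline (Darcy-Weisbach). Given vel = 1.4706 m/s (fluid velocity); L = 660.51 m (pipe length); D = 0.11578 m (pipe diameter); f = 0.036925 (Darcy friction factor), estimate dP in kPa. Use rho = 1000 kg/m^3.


dP = f * (L/D) * (rho*vel^2/2) / 1000
dP = 0.036925 * (660.51/0.11578) * (1000*1.4706^2/2) / 1000
dP = 227.79 kPa


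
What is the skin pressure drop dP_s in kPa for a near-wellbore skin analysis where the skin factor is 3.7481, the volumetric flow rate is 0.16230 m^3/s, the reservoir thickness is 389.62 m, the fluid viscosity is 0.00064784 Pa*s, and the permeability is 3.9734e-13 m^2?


dP_s = S * q * mu / (2*pi*k*hr) / 1000
dP_s = 3.7481 * 0.16230 * 0.00064784 / (2*pi*3.9734e-13*389.62) / 1000
dP_s = 405.15 kPa


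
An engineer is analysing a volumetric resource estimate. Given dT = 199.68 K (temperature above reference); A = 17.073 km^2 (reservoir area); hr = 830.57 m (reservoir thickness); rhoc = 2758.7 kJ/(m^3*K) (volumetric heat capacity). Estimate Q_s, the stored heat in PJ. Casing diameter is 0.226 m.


Step 1: Vr = A*1e6*hr = 17.073*1e6*830.57 = 1.418032e+10 m^3
Step 2: Q_s = Vr*rhoc*dT/1e12 = 1.418032e+10*2758.7*199.68/1e12 = 7811.3 PJ
Q_s = 7811.3 PJ


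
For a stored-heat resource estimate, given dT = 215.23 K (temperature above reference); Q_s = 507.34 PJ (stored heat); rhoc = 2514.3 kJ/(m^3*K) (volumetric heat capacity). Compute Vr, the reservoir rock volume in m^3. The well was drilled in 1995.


Vr = Q_s * 1e12 / (rhoc * dT)
Vr = 507.34 * 1e12 / (2514.3 * 215.23)
Vr = 9.3752e+08 m^3


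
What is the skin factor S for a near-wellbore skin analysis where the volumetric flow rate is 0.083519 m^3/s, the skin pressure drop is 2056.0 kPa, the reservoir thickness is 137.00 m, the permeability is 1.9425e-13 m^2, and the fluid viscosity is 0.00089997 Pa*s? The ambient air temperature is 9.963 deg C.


S = dP_s * 1000 * 2*pi*k*hr / (q*mu)
S = 2056.0 * 1000 * 2*pi*1.9425e-13*137.00 / (0.083519*0.00089997)
S = 4.5737


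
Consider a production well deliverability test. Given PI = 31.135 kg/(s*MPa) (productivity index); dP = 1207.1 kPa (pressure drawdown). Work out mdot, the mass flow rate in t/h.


mdot = PI * dP / 1000
mdot = 31.135 * 1207.1 / 1000
mdot = 37.58306 kg/s
Convert: 37.58306 kg/s * 3.6 = 135.30 t/h
mdot = 135.30 t/h


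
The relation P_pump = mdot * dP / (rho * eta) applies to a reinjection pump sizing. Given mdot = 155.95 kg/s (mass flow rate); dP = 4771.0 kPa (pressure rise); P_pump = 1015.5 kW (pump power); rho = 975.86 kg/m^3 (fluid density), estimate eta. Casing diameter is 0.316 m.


eta = mdot * dP / (rho * P_pump)
eta = 155.95 * 4771.0 / (975.86 * 1015.5)
eta = 0.75081


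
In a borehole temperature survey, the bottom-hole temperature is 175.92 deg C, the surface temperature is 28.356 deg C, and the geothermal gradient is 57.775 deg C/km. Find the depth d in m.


d = (T_d - T_surf) / grad * 1000
d = (175.92 - 28.356) / 57.775 * 1000
d = 2554.1 m


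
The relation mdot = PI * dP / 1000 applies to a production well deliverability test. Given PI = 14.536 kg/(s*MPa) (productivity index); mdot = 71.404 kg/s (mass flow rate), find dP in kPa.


dP = mdot * 1000 / PI
dP = 71.404 * 1000 / 14.536
dP = 4912.2 kPa


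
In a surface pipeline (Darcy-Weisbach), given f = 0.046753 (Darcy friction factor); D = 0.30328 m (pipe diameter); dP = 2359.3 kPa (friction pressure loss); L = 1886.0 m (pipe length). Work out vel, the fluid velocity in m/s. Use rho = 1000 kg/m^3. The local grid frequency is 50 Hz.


vel = sqrt(dP*1000*2*D / (f*L*rho))
vel = sqrt(2359.3*1000*2*0.30328 / (0.046753*1886.0*1000))
vel = 4.0286 m/s


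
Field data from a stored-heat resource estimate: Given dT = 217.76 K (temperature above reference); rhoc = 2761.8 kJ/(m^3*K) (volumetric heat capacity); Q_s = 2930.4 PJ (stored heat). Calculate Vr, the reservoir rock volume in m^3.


Vr = Q_s * 1e12 / (rhoc * dT)
Vr = 2930.4 * 1e12 / (2761.8 * 217.76)
Vr = 4.8726e+09 m^3


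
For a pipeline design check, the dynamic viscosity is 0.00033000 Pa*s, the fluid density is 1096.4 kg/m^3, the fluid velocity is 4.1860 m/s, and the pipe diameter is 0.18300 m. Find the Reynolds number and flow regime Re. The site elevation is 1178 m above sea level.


Step 1: Re = rho*vel*D/mu = 1096.4*4.186*0.183/0.00033 = 2.5451e+06
Step 2: Re = 2.5451e+06 > 4000, so flow is turbulent.
Re = 2.5451e+06 (turbulent)


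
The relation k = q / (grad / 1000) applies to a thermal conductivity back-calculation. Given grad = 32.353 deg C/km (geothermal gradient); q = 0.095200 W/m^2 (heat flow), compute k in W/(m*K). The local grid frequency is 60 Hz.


k = q / (grad / 1000)
k = 0.095200 / (32.353 / 1000)
k = 2.9425 W/(m*K)


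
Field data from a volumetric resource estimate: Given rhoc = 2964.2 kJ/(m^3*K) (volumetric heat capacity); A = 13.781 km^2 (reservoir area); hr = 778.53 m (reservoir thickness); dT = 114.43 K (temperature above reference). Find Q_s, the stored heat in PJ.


Step 1: Vr = A*1e6*hr = 13.781*1e6*778.53 = 1.072892e+10 m^3
Step 2: Q_s = Vr*rhoc*dT/1e12 = 1.072892e+10*2964.2*114.43/1e12 = 3639.2 PJ
Q_s = 3639.2 PJ


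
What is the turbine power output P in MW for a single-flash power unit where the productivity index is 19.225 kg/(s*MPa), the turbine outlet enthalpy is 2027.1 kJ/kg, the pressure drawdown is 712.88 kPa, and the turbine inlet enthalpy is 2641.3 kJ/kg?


Step 1: mdot = PI * dP / 1000 = 19.225 * 712.88 / 1000 = 13.70512 kg/s
Step 2: P = mdot*(h_in - h_out)/1000 = 13.70512*(2641.3 - 2027.1)/1000 = 8.4177 MW
P = 8.4177 MW


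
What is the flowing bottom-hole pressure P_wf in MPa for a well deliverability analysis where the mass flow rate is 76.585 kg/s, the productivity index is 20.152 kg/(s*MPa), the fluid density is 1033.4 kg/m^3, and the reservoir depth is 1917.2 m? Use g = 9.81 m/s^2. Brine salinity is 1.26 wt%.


Step 1: P_i = rho*g*h/1e6 = 1033.4*9.81*1917.2/1e6 = 19.43591 MPa
Step 2: P_wf = P_i - mdot/PI = 19.43591 - 76.585/20.152 = 15.636 MPa
P_wf = 15.636 MPa


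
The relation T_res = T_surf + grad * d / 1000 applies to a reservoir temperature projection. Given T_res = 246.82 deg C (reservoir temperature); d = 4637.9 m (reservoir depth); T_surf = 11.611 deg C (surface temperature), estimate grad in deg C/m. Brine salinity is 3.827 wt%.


grad = (T_res - T_surf) / d * 1000
grad = (246.82 - 11.611) / 4637.9 * 1000
grad = 50.71455 deg C/km
Convert: 50.71455 deg C/km * 0.001 = 0.050715 deg C/m
grad = 0.050715 deg C/m


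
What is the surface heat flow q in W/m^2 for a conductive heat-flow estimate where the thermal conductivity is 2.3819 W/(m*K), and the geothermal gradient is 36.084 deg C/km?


q = k * grad / 1000
q = 2.3819 * 36.084 / 1000
q = 0.085948 W/m^2


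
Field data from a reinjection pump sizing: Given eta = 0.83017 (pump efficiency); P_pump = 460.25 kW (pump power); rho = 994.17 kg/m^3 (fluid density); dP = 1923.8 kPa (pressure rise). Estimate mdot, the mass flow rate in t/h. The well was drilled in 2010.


mdot = P_pump * rho * eta / dP
mdot = 460.25 * 994.17 * 0.83017 / 1923.8
mdot = 197.4520 kg/s
Convert: 197.4520 kg/s * 3.6 = 710.83 t/h
mdot = 710.83 t/h


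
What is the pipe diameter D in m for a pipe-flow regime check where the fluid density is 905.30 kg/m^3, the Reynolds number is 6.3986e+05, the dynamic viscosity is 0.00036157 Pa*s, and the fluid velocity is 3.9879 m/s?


D = Re * mu / (rho * vel)
D = 6.3986e+05 * 0.00036157 / (905.30 * 3.9879)
D = 0.064083 m


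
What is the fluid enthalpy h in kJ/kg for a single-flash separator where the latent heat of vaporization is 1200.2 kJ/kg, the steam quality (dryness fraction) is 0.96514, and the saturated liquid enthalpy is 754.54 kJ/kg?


h = hf + x * hfg
h = 754.54 + 0.96514 * 1200.2
h = 1912.9 kJ/kg


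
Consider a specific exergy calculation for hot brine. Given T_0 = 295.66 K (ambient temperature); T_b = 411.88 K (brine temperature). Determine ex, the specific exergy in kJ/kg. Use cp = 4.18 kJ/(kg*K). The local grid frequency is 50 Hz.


ex = cp * ((T_b - T_0) - T_0 * ln(T_b/T_0))
ex = 4.18 * ((411.88 - 295.66) - 295.66 * ln(411.88/295.66))
ex = 76.085 kJ/kg


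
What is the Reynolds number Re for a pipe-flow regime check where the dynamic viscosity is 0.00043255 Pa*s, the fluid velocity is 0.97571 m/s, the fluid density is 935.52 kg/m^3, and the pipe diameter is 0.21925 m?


Re = rho * vel * D / mu
Re = 935.52 * 0.97571 * 0.21925 / 0.00043255
Re = 4.6268e+05


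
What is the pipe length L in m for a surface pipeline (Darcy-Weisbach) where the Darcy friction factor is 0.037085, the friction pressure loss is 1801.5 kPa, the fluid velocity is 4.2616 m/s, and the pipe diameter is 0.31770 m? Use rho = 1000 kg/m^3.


L = dP*1000*D / (f*rho*vel^2/2)
L = 1801.5*1000*0.31770 / (0.037085*1000*4.2616^2/2)
L = 1699.6 m


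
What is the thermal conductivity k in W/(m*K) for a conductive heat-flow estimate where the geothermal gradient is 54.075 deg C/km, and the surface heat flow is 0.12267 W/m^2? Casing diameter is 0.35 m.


k = q * 1000 / grad
k = 0.12267 * 1000 / 54.075
k = 2.2685 W/(m*K)


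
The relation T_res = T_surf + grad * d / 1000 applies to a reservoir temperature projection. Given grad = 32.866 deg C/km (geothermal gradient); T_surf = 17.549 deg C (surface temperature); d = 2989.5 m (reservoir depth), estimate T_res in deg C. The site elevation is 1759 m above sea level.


T_res = T_surf + grad * d / 1000
T_res = 17.549 + 32.866 * 2989.5 / 1000
T_res = 115.80 deg C


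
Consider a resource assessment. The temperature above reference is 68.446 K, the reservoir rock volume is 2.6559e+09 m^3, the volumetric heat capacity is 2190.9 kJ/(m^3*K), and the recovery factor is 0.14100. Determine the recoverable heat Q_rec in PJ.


Step 1: Q_s = Vr*rhoc*dT/1e12 = 2.6559e+09*2190.9*68.446/1e12 = 398.2744 PJ
Step 2: Q_rec = Q_s * RF = 398.2744 * 0.141 = 56.157 PJ
Q_rec = 56.157 PJ


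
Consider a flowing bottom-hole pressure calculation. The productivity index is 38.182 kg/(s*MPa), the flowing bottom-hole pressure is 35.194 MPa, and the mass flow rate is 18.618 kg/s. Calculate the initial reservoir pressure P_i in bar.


P_i = P_wf + mdot / PI
P_i = 35.194 + 18.618 / 38.182
P_i = 35.68161 MPa
Convert: 35.68161 MPa * 10.0 = 356.82 bar
P_i = 356.82 bar


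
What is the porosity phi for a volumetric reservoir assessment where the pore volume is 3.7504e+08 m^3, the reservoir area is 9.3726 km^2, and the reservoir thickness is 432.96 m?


phi = Vp / (A * 1e6 * hr)
phi = 3.7504e+08 / (9.3726 * 1e6 * 432.96)
phi = 0.092421


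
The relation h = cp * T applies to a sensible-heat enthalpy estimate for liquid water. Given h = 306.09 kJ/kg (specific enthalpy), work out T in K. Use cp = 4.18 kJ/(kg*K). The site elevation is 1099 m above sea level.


T = h / cp
T = 306.09 / 4.18
T = 73.22727 deg C
Convert to K: 73.22727 + 273.15 = 346.38 K
T = 346.38 K


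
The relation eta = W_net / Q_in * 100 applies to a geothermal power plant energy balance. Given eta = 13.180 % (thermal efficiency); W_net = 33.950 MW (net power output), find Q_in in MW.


Q_in = W_net / (eta / 100)
Q_in = 33.950 / (13.180 / 100)
Q_in = 257.59 MW


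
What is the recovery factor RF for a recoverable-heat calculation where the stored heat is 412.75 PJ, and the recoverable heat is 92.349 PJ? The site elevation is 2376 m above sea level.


RF = Q_rec / Q_s
RF = 92.349 / 412.75
RF = 0.22374


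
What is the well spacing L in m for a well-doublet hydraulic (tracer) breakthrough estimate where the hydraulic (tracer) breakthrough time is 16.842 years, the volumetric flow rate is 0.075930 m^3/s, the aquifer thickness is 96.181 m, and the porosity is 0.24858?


L = sqrt(t_bt*365.25*86400*3*Qv / (pi*hr*phi))
L = sqrt(16.842*365.25*86400*3*0.075930 / (pi*96.181*0.24858))
L = 1269.6 m


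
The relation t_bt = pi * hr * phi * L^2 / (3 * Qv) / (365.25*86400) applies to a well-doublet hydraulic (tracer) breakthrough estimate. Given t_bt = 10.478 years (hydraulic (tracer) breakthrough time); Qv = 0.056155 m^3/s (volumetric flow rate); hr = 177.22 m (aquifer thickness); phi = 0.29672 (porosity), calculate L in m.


L = sqrt(t_bt*365.25*86400*3*Qv / (pi*hr*phi))
L = sqrt(10.478*365.25*86400*3*0.056155 / (pi*177.22*0.29672))
L = 580.69 m


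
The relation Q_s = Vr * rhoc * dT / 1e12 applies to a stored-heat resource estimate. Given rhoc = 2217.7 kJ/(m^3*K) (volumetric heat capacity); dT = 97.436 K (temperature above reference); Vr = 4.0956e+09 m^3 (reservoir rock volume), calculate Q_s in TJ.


Q_s = Vr * rhoc * dT / 1e12
Q_s = 4.0956e+09 * 2217.7 * 97.436 / 1e12
Q_s = 884.9929 PJ
Convert: 884.9929 PJ * 1000.0 = 8.8499e+05 TJ
Q_s = 8.8499e+05 TJ


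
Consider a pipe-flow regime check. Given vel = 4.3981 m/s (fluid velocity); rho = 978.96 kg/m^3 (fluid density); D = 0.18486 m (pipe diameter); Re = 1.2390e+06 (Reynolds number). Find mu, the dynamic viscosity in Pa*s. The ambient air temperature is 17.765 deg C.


mu = rho * vel * D / Re
mu = 978.96 * 4.3981 * 0.18486 / 1.2390e+06
mu = 0.00064239 Pa*s


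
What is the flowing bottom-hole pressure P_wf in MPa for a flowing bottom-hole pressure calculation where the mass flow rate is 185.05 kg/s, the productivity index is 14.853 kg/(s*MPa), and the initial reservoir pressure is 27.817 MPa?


P_wf = P_i - mdot / PI
P_wf = 27.817 - 185.05 / 14.853
P_wf = 15.358 MPa


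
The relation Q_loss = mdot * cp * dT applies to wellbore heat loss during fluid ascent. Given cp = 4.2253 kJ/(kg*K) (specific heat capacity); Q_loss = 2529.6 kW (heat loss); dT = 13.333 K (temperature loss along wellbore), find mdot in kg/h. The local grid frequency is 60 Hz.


mdot = Q_loss / (cp * dT)
mdot = 2529.6 / (4.2253 * 13.333)
mdot = 44.90208 kg/s
Convert: 44.90208 kg/s * 3600.0 = 1.6165e+05 kg/h
mdot = 1.6165e+05 kg/h


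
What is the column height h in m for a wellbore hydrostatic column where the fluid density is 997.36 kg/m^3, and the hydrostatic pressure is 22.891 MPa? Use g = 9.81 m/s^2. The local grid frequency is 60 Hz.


h = P * 1e6 / (g * rho)
h = 22.891 * 1e6 / (9.81 * 997.36)
h = 2339.6 m


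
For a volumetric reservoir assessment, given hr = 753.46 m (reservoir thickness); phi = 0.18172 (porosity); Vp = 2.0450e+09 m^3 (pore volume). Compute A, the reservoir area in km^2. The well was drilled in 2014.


A = Vp / (1e6 * hr * phi)
A = 2.0450e+09 / (1e6 * 753.46 * 0.18172)
A = 14.936 km^2


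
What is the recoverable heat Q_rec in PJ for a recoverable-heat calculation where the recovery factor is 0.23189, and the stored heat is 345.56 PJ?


Q_rec = Q_s * RF
Q_rec = 345.56 * 0.23189
Q_rec = 80.132 PJ


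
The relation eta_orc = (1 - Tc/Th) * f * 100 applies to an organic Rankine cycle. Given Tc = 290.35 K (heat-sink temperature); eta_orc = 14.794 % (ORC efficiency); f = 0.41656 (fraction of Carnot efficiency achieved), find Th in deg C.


Th = Tc / (1 - (eta_orc/100)/f)
Th = 290.35 / (1 - (14.794/100)/0.41656)
Th = 450.2576 K
Convert to deg C: 450.2576 - 273.15 = 177.11 deg C
Th = 177.11 deg C


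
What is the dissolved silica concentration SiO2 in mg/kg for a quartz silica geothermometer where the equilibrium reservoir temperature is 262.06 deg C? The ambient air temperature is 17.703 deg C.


SiO2 = 10^(5.19 - 1309/(T_eq + 273.15))
SiO2 = 10^(5.19 - 1309/(262.06 + 273.15))
SiO2 = 554.92 mg/kg


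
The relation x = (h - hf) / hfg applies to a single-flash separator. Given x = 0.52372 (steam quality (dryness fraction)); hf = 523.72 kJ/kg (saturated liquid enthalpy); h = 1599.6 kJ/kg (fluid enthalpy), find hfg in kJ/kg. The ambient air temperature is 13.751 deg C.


hfg = (h - hf) / x
hfg = (1599.6 - 523.72) / 0.52372
hfg = 2054.3 kJ/kg


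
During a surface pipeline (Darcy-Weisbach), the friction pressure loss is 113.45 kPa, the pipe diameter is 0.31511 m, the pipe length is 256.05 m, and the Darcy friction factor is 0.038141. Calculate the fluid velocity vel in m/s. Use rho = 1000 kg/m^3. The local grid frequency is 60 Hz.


vel = sqrt(dP*1000*2*D / (f*L*rho))
vel = sqrt(113.45*1000*2*0.31511 / (0.038141*256.05*1000))
vel = 2.7058 m/s


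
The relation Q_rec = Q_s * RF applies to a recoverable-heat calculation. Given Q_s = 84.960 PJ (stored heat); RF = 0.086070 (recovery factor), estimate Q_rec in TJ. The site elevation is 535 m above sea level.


Q_rec = Q_s * RF
Q_rec = 84.960 * 0.086070
Q_rec = 7.312507 PJ
Convert: 7.312507 PJ * 1000.0 = 7312.5 TJ
Q_rec = 7312.5 TJ


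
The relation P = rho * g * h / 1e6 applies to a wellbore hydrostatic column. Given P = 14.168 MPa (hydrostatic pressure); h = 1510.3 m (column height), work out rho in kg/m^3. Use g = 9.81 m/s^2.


rho = P * 1e6 / (g * h)
rho = 14.168 * 1e6 / (9.81 * 1510.3)
rho = 956.26 kg/m^3


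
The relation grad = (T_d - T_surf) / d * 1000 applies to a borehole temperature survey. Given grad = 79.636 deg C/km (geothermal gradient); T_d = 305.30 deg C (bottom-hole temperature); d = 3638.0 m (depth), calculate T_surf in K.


T_surf = T_d - grad * d / 1000
T_surf = 305.30 - 79.636 * 3638.0 / 1000
T_surf = 15.58423 deg C
Convert to K: 15.58423 + 273.15 = 288.73 K
T_surf = 288.73 K


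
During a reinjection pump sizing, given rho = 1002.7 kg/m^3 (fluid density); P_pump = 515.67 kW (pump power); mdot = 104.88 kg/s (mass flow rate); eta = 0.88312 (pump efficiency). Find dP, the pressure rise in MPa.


dP = P_pump * rho * eta / mdot
dP = 515.67 * 1002.7 * 0.88312 / 104.88
dP = 4353.815 kPa
Convert: 4353.815 kPa * 0.001 = 4.3538 MPa
dP = 4.3538 MPa


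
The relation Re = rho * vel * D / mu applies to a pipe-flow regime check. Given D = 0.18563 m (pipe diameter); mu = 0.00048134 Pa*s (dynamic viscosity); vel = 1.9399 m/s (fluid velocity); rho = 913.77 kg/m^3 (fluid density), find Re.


Re = rho * vel * D / mu
Re = 913.77 * 1.9399 * 0.18563 / 0.00048134
Re = 6.8362e+05


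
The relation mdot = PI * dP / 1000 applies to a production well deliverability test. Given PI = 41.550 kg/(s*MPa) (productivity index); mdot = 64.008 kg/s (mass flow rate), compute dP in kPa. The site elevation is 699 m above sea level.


dP = mdot * 1000 / PI
dP = 64.008 * 1000 / 41.550
dP = 1540.5 kPa


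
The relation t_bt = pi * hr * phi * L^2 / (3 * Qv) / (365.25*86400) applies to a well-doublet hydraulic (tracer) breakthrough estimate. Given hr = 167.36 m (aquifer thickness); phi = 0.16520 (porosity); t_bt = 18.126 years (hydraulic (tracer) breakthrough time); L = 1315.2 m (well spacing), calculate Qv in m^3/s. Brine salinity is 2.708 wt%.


Qv = pi*hr*phi*L^2 / (3*t_bt*365.25*86400)
Qv = pi*167.36*0.16520*1315.2^2 / (3*18.126*365.25*86400)
Qv = 0.087552 m^3/s


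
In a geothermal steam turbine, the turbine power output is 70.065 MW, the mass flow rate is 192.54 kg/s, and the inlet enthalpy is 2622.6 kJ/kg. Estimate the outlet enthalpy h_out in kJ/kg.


h_out = h_in - P * 1000 / mdot
h_out = 2622.6 - 70.065 * 1000 / 192.54
h_out = 2258.7 kJ/kg


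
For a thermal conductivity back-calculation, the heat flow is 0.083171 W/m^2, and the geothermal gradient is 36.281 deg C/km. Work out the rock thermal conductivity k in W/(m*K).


k = q / (grad / 1000)
k = 0.083171 / (36.281 / 1000)
k = 2.2924 W/(m*K)


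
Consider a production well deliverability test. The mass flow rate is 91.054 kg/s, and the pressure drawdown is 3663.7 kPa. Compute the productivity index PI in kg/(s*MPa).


PI = mdot * 1000 / dP
PI = 91.054 * 1000 / 3663.7
PI = 24.853 kg/(s*MPa)


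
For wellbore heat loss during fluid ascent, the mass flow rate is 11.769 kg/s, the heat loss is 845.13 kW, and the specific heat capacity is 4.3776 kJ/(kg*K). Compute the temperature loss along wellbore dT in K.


dT = Q_loss / (mdot * cp)
dT = 845.13 / (11.769 * 4.3776)
dT = 16.404 K


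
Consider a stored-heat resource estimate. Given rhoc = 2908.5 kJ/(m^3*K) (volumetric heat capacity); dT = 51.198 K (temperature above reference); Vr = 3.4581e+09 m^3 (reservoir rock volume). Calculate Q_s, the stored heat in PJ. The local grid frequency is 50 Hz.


Q_s = Vr * rhoc * dT / 1e12
Q_s = 3.4581e+09 * 2908.5 * 51.198 / 1e12
Q_s = 514.94 PJ


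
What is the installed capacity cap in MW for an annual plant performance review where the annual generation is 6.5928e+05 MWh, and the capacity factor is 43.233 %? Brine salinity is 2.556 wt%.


cap = E_a / (CF/100 * 8760)
cap = 6.5928e+05 / (43.233/100 * 8760)
cap = 174.08 MW


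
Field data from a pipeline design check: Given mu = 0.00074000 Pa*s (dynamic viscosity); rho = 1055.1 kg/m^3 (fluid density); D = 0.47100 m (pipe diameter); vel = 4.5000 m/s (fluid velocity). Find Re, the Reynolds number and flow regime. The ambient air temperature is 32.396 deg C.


Step 1: Re = rho*vel*D/mu = 1055.1*4.5*0.471/0.00074 = 3.0220e+06
Step 2: Re = 3.0220e+06 > 4000, so flow is turbulent.
Re = 3.0220e+06 (turbulent)


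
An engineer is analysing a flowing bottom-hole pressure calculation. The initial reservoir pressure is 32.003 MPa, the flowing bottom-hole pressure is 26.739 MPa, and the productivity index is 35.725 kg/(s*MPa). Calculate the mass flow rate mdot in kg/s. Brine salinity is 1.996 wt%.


mdot = (P_i - P_wf) * PI
mdot = (32.003 - 26.739) * 35.725
mdot = 188.06 kg/s


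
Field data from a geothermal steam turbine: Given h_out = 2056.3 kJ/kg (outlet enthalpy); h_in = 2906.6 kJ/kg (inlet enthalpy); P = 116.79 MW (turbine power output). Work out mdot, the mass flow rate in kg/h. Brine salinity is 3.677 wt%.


mdot = P * 1000 / (h_in - h_out)
mdot = 116.79 * 1000 / (2906.6 - 2056.3)
mdot = 137.3515 kg/s
Convert: 137.3515 kg/s * 3600.0 = 4.9447e+05 kg/h
mdot = 4.9447e+05 kg/h


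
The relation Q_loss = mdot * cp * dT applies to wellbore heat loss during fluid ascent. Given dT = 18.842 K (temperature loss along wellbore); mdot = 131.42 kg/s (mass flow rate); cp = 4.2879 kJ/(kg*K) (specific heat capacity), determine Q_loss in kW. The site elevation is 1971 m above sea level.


Q_loss = mdot * cp * dT
Q_loss = 131.42 * 4.2879 * 18.842
Q_loss = 10618 kW


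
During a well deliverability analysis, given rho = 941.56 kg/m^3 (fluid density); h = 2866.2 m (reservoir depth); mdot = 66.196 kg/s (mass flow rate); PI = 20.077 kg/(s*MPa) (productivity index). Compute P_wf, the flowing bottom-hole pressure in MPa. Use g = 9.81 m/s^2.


Step 1: P_i = rho*g*h/1e6 = 941.56*9.81*2866.2/1e6 = 26.47424 MPa
Step 2: P_wf = P_i - mdot/PI = 26.47424 - 66.196/20.077 = 23.177 MPa
P_wf = 23.177 MPa


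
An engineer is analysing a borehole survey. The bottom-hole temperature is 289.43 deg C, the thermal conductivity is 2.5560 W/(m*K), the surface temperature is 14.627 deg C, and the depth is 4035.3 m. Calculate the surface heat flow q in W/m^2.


Step 1: grad = (T_d - T_surf)/d * 1000 = (289.43 - 14.627)/4035.3 * 1000 = 68.09977 deg C/km
Step 2: q = k * grad / 1000 = 2.556 * 68.09977 / 1000 = 0.17406 W/m^2
q = 0.17406 W/m^2


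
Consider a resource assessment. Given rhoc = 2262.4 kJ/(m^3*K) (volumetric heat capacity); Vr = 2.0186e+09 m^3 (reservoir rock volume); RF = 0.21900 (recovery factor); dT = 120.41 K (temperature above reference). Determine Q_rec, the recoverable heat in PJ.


Step 1: Q_s = Vr*rhoc*dT/1e12 = 2.0186e+09*2262.4*120.41/1e12 = 549.8981 PJ
Step 2: Q_rec = Q_s * RF = 549.8981 * 0.219 = 120.43 PJ
Q_rec = 120.43 PJ


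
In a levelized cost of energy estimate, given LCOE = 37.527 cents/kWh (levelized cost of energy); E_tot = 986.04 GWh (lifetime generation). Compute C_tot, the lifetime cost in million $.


C_tot = LCOE / 100 * E_tot
C_tot = 37.527 / 100 * 986.04
C_tot = 370.03 million $


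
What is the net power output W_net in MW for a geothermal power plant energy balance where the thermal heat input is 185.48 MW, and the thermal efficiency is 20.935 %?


W_net = eta / 100 * Q_in
W_net = 20.935 / 100 * 185.48
W_net = 38.830 MW


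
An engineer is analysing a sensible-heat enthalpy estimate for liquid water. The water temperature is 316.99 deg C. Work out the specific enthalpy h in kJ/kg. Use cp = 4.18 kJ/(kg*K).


h = cp * T
h = 4.18 * 316.99
h = 1325.0 kJ/kg


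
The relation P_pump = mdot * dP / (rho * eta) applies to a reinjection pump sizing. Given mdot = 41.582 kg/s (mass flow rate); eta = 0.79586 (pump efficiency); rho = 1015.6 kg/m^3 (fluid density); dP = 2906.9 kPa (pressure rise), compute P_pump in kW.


P_pump = mdot * dP / (rho * eta)
P_pump = 41.582 * 2906.9 / (1015.6 * 0.79586)
P_pump = 149.55 kW


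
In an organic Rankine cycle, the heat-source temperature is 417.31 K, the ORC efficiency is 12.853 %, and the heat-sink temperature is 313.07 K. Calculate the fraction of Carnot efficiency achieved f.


f = (eta_orc/100) / (1 - Tc/Th)
f = (12.853/100) / (1 - 313.07/417.31)
f = 0.51455


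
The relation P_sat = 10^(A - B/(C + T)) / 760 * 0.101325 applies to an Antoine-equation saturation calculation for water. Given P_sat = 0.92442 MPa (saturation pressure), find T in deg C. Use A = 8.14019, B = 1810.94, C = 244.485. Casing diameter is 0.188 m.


T = B / (A - log10(P_sat * 760 / 0.101325)) - C
T = 1810.94 / (8.14019 - log10(0.92442 * 760 / 0.101325)) - 244.485
T = 176.74 deg C


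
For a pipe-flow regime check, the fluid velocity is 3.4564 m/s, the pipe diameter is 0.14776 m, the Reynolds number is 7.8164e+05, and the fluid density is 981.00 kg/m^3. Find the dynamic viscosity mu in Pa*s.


mu = rho * vel * D / Re
mu = 981.00 * 3.4564 * 0.14776 / 7.8164e+05
mu = 0.00064098 Pa*s


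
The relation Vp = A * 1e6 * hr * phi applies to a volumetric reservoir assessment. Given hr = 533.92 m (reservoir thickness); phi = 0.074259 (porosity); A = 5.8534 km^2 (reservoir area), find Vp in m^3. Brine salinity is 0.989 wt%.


Vp = A * 1e6 * hr * phi
Vp = 5.8534 * 1e6 * 533.92 * 0.074259
Vp = 2.3208e+08 m^3


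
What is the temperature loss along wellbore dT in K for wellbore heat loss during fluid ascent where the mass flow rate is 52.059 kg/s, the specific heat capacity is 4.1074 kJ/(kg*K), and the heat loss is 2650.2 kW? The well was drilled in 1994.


dT = Q_loss / (mdot * cp)
dT = 2650.2 / (52.059 * 4.1074)
dT = 12.394 K


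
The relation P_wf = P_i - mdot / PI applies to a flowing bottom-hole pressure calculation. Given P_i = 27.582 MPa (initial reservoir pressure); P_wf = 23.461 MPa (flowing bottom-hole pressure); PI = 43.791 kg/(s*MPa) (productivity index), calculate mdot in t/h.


mdot = (P_i - P_wf) * PI
mdot = (27.582 - 23.461) * 43.791
mdot = 180.4627 kg/s
Convert: 180.4627 kg/s * 3.6 = 649.67 t/h
mdot = 649.67 t/h


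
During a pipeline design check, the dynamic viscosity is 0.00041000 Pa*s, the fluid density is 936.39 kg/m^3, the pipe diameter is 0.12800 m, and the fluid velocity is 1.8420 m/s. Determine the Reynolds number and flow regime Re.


Step 1: Re = rho*vel*D/mu = 936.39*1.842*0.128/0.00041 = 5.3848e+05
Step 2: Re = 5.3848e+05 > 4000, so flow is turbulent.
Re = 5.3848e+05 (turbulent)


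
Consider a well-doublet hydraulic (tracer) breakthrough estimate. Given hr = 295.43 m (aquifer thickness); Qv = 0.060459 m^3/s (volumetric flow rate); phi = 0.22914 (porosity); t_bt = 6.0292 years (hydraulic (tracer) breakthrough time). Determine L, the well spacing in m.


L = sqrt(t_bt*365.25*86400*3*Qv / (pi*hr*phi))
L = sqrt(6.0292*365.25*86400*3*0.060459 / (pi*295.43*0.22914))
L = 402.83 m


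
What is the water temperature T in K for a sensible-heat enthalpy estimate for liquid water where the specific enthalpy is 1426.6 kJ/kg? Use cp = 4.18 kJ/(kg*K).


T = h / cp
T = 1426.6 / 4.18
T = 341.2919 deg C
Convert to K: 341.2919 + 273.15 = 614.44 K
T = 614.44 K


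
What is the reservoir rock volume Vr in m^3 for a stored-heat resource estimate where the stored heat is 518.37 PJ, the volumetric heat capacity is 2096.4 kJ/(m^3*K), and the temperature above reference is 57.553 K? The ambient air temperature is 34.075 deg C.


Vr = Q_s * 1e12 / (rhoc * dT)
Vr = 518.37 * 1e12 / (2096.4 * 57.553)
Vr = 4.2963e+09 m^3


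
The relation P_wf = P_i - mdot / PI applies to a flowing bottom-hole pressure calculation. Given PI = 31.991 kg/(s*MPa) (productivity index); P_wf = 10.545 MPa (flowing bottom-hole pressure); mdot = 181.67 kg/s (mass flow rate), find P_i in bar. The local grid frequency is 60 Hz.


P_i = P_wf + mdot / PI
P_i = 10.545 + 181.67 / 31.991
P_i = 16.22378 MPa
Convert: 16.22378 MPa * 10.0 = 162.24 bar
P_i = 162.24 bar


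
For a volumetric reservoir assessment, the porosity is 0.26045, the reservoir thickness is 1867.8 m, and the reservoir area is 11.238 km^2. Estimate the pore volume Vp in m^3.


Vp = A * 1e6 * hr * phi
Vp = 11.238 * 1e6 * 1867.8 * 0.26045
Vp = 5.4669e+09 m^3


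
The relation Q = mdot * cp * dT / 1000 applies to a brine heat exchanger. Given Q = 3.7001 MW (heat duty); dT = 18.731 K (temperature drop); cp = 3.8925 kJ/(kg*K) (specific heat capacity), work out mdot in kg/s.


mdot = Q * 1000 / (cp * dT)
mdot = 3.7001 * 1000 / (3.8925 * 18.731)
mdot = 50.749 kg/s


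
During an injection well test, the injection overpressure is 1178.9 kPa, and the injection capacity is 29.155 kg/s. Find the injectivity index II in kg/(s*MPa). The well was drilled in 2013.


II = mdot * 1000 / dP
II = 29.155 * 1000 / 1178.9
II = 24.731 kg/(s*MPa)


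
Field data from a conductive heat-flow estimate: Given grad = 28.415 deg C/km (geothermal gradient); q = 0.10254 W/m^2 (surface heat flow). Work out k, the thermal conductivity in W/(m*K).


k = q * 1000 / grad
k = 0.10254 * 1000 / 28.415
k = 3.6087 W/(m*K)


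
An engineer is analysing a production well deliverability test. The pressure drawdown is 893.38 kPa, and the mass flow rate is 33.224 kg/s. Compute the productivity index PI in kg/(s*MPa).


PI = mdot * 1000 / dP
PI = 33.224 * 1000 / 893.38
PI = 37.189 kg/(s*MPa)


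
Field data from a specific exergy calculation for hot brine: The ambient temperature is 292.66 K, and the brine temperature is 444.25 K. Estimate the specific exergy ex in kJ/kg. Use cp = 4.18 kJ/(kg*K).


ex = cp * ((T_b - T_0) - T_0 * ln(T_b/T_0))
ex = 4.18 * ((444.25 - 292.66) - 292.66 * ln(444.25/292.66))
ex = 123.06 kJ/kg


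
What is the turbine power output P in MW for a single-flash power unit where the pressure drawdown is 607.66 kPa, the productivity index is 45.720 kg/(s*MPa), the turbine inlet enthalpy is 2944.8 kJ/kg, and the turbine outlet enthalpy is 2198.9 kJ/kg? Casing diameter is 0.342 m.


Step 1: mdot = PI * dP / 1000 = 45.72 * 607.66 / 1000 = 27.78222 kg/s
Step 2: P = mdot*(h_in - h_out)/1000 = 27.78222*(2944.8 - 2198.9)/1000 = 20.723 MW
P = 20.723 MW


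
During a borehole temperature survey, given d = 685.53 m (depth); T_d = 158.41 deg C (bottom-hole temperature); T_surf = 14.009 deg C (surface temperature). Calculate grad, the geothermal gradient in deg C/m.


grad = (T_d - T_surf) / d * 1000
grad = (158.41 - 14.009) / 685.53 * 1000
grad = 210.6414 deg C/km
Convert: 210.6414 deg C/km * 0.001 = 0.21064 deg C/m
grad = 0.21064 deg C/m


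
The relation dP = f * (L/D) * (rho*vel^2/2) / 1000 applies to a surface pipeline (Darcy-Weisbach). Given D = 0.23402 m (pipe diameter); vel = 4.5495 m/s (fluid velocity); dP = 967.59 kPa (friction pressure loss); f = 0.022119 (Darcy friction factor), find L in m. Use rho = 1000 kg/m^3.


L = dP*1000*D / (f*rho*vel^2/2)
L = 967.59*1000*0.23402 / (0.022119*1000*4.5495^2/2)
L = 989.19 m


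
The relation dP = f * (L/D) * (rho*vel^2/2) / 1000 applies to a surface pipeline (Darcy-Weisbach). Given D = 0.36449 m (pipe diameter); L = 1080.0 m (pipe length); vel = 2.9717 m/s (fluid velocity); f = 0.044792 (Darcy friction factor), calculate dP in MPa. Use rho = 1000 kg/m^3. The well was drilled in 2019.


dP = f * (L/D) * (rho*vel^2/2) / 1000
dP = 0.044792 * (1080.0/0.36449) * (1000*2.9717^2/2) / 1000
dP = 586.0282 kPa
Convert: 586.0282 kPa * 0.001 = 0.58603 MPa
dP = 0.58603 MPa


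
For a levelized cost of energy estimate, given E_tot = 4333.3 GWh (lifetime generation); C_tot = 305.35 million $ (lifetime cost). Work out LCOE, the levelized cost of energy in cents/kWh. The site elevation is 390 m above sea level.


LCOE = C_tot / E_tot * 100
LCOE = 305.35 / 4333.3 * 100
LCOE = 7.0466 cents/kWh
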